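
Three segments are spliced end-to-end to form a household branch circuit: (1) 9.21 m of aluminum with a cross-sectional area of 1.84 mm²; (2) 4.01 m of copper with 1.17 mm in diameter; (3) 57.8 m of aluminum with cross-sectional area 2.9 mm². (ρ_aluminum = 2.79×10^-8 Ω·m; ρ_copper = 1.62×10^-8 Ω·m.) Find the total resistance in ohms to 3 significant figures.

Seg 1: A = 1.84 mm² = 1.840e-06 m²
R_1 = (2.79×10^-8)(9.21)/(1.840e-06) = 0.1397 Ω
Seg 2: A = π(d/2)² = π(5.8500e-04 m)² = 1.075e-06 m²
R_2 = (1.62×10^-8)(4.01)/(1.075e-06) = 0.06042 Ω
Seg 3: A = 2.9 mm² = 2.900e-06 m²
R_3 = (2.79×10^-8)(57.8)/(2.900e-06) = 0.5561 Ω
R_total = R_1 + R_2 + R_3 = 0.756 Ω

0.756 Ω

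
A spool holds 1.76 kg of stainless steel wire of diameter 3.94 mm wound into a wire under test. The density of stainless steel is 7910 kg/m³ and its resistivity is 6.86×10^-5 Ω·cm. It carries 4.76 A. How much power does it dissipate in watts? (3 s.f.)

23.3 W

ρ = 6.86×10^-5 Ω·cm = 6.86×10^-7 Ω·m
A = π(d/2)² = π(1.9700e-03 m)² = 1.2192e-05 m²
L = m/(density·A) = 1.76/(7910×1.2192e-05) = 18.25 m
R = ρL/A = (6.86×10^-7)(18.25)/(1.2192e-05) = 1.027 Ω
P = I²R = (4.76)² × 1.027 = 23.3 W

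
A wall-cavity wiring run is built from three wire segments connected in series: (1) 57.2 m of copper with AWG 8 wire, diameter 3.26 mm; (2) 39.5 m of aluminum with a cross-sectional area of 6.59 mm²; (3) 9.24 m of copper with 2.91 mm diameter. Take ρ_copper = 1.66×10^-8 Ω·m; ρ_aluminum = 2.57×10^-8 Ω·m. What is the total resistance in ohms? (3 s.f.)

Seg 1: A = π(3.26/2 mm)² = π(1.6300e-03 m)² = 8.347e-06 m²
R_1 = (1.66×10^-8)(57.2)/(8.347e-06) = 0.1138 Ω
Seg 2: A = 6.59 mm² = 6.590e-06 m²
R_2 = (2.57×10^-8)(39.5)/(6.590e-06) = 0.154 Ω
Seg 3: A = π(d/2)² = π(1.4550e-03 m)² = 6.651e-06 m²
R_3 = (1.66×10^-8)(9.24)/(6.651e-06) = 0.02306 Ω
R_total = R_1 + R_2 + R_3 = 0.291 Ω

0.291 Ω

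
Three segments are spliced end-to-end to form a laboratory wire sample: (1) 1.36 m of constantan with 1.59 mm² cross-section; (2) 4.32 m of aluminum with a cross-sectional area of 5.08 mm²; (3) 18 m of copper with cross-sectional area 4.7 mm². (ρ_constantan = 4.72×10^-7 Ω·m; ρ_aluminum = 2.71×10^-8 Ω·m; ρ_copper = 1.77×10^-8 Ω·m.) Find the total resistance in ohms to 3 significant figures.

0.495 Ω

Seg 1: A = 1.59 mm² = 1.590e-06 m²
R_1 = (4.72×10^-7)(1.36)/(1.590e-06) = 0.4037 Ω
Seg 2: A = 5.08 mm² = 5.080e-06 m²
R_2 = (2.71×10^-8)(4.32)/(5.080e-06) = 0.02305 Ω
Seg 3: A = 4.7 mm² = 4.700e-06 m²
R_3 = (1.77×10^-8)(18)/(4.700e-06) = 0.06779 Ω
R_total = R_1 + R_2 + R_3 = 0.495 Ω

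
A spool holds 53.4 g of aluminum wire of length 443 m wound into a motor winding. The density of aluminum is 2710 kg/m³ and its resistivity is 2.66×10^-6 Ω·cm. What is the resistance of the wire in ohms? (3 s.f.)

265 Ω

ρ = 2.66×10^-6 Ω·cm = 2.66×10^-8 Ω·m
A = m/(density·L) = 0.0534/(2710×443) = 4.4480e-08 m²
R = ρL/A = (2.66×10^-8)(443)/(4.4480e-08) = 265 Ω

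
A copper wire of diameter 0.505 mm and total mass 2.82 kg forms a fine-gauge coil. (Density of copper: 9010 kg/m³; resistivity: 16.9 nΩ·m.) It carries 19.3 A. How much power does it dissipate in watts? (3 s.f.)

49100 W

ρ = 16.9 nΩ·m = 1.69×10^-8 Ω·m
A = π(d/2)² = π(2.5250e-04 m)² = 2.0030e-07 m²
L = m/(density·A) = 2.82/(9010×2.0030e-07) = 1563 m
R = ρL/A = (1.69×10^-8)(1563)/(2.0030e-07) = 131.8 Ω
P = I²R = (19.3)² × 131.8 = 49100 W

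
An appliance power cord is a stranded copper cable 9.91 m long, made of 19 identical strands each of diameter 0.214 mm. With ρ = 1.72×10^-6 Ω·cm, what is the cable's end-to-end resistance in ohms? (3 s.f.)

0.249 Ω

ρ = 1.72×10^-6 Ω·cm = 1.72×10^-8 Ω·m
A_strand = π(1.0700e-04 m)² = 3.597e-08 m²
R_strand = ρL/A = (1.72×10^-8)(9.91)/(3.597e-08) = 4.739 Ω
R_total = R_strand/N = 4.739/19 = 0.249 Ω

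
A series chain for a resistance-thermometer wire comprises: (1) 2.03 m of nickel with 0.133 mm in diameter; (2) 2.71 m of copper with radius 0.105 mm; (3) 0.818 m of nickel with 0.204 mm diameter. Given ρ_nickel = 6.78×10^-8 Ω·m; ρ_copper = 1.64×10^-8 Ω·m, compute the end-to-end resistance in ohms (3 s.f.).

12.9 Ω

Seg 1: A = π(d/2)² = π(6.6500e-05 m)² = 1.389e-08 m²
R_1 = (6.78×10^-8)(2.03)/(1.389e-08) = 9.907 Ω
Seg 2: A = πr² = π(1.0500e-04 m)² = 3.464e-08 m²
R_2 = (1.64×10^-8)(2.71)/(3.464e-08) = 1.283 Ω
Seg 3: A = π(d/2)² = π(1.0200e-04 m)² = 3.269e-08 m²
R_3 = (6.78×10^-8)(0.818)/(3.269e-08) = 1.697 Ω
R_total = R_1 + R_2 + R_3 = 12.9 Ω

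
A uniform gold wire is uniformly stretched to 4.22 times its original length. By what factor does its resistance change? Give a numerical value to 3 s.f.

17.8

Volume constant ⇒ A' = A/k with k = 4.22. R' = ρ(kL)/(A/k) = k²R.
Factor = 17.8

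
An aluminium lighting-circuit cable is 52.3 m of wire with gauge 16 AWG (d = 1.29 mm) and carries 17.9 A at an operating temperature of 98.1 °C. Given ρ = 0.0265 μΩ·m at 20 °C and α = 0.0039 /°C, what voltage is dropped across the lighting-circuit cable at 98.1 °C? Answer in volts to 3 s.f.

24.8 V

ρ = 0.0265 μΩ·m = 2.65×10^-8 Ω·m
A = π(1.29/2 mm)² = π(6.4500e-04 m)² = 1.307e-06 m²
R₍20₎ = ρL/A = (2.65×10^-8)(52.3)/(1.307e-06) = 1.06 Ω
R₍98.1₎ = R₍20₎(1 + αΔT) = 1.06 × (1 + 0.0039×78.1) = 1.383 Ω
V = IR = 17.9 × 1.383 = 24.8 V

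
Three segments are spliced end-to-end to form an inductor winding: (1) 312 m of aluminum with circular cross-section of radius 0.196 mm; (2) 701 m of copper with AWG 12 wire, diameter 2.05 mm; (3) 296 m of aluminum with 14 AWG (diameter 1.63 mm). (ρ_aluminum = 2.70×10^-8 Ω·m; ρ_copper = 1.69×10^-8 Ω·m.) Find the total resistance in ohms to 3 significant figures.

77.2 Ω

Seg 1: A = πr² = π(1.9600e-04 m)² = 1.207e-07 m²
R_1 = (2.70×10^-8)(312)/(1.207e-07) = 69.8 Ω
Seg 2: A = π(2.05/2 mm)² = π(1.0250e-03 m)² = 3.301e-06 m²
R_2 = (1.69×10^-8)(701)/(3.301e-06) = 3.589 Ω
Seg 3: A = π(1.63/2 mm)² = π(8.1500e-04 m)² = 2.087e-06 m²
R_3 = (2.70×10^-8)(296)/(2.087e-06) = 3.83 Ω
R_total = R_1 + R_2 + R_3 = 77.2 Ω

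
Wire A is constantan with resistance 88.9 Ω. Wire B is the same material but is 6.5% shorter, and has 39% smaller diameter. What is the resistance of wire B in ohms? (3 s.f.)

R ∝ L/d², so R_B/R_A = (1 − 6.5/100) × (1 − 39/100)⁻²
= 0.935 × 2.687 = 2.513
R_B = 2.513 × 88.9 = 223 Ω

223 Ω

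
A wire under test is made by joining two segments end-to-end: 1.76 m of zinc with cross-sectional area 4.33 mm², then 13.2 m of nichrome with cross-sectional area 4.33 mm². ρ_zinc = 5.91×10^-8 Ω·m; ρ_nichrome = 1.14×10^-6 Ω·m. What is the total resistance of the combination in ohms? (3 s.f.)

Segment 1: A = 4.33 mm² = 4.330e-06 m²
R₁ = ρL/A = (5.91×10^-8)(1.76)/(4.330e-06) = 0.02402 Ω
R₂ = (1.14×10^-6)(13.2)/(4.330e-06) = 3.475 Ω
R = R₁ + R₂ = 3.50 Ω

3.50 Ω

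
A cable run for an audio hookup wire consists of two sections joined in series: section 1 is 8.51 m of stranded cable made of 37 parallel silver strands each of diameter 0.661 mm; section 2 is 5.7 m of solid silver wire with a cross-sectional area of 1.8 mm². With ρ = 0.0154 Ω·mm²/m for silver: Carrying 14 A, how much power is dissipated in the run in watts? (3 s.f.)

ρ = 0.0154 Ω·mm²/m = 1.54×10^-8 Ω·m
Section 1: A_strand = π(3.3050e-04)² = 3.432e-07 m²; R₁ = ρL/(N·A_s) = (1.54×10^-8)(8.51)/(37×3.432e-07) = 0.01032 Ω
Section 2: A = 1.8 mm² = 1.800e-06 m²
R₂ = (1.54×10^-8)(5.7)/(1.800e-06) = 0.04877 Ω
R = R₁ + R₂ = 0.05909 Ω
P = I²R = (14)² × 0.05909 = 11.6 W

11.6 W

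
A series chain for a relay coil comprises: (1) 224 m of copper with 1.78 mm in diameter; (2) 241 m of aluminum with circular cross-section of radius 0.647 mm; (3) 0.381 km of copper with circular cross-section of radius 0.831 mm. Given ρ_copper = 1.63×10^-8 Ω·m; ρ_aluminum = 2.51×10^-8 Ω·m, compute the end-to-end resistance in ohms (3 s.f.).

8.93 Ω

Seg 1: A = π(d/2)² = π(8.9000e-04 m)² = 2.488e-06 m²
R_1 = (1.63×10^-8)(224)/(2.488e-06) = 1.467 Ω
Seg 2: A = πr² = π(6.4700e-04 m)² = 1.315e-06 m²
R_2 = (2.51×10^-8)(241)/(1.315e-06) = 4.6 Ω
Seg 3: A = πr² = π(8.3100e-04 m)² = 2.169e-06 m²
R_3 = (1.63×10^-8)(381)/(2.169e-06) = 2.863 Ω
R_total = R_1 + R_2 + R_3 = 8.93 Ω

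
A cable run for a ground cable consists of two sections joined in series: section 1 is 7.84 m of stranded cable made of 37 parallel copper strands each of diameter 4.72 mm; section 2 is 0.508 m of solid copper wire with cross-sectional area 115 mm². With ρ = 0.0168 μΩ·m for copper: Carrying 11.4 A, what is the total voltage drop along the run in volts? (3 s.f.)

ρ = 0.0168 μΩ·m = 1.68×10^-8 Ω·m
Section 1: A_strand = π(2.3600e-03)² = 1.750e-05 m²; R₁ = ρL/(N·A_s) = (1.68×10^-8)(7.84)/(37×1.750e-05) = 2.034×10^-4 Ω
Section 2: A = 115 mm² = 1.150e-04 m²
R₂ = (1.68×10^-8)(0.508)/(1.150e-04) = 7.421×10^-5 Ω
R = R₁ + R₂ = 2.777×10^-4 Ω
V = IR = 11.4 × 2.777×10^-4 = 0.00317 V

0.00317 V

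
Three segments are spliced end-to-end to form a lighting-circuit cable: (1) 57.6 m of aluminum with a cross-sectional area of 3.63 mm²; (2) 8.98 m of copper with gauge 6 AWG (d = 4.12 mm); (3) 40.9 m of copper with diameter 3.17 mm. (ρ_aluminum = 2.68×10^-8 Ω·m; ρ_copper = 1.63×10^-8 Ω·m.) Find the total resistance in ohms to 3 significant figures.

0.521 Ω

Seg 1: A = 3.63 mm² = 3.630e-06 m²
R_1 = (2.68×10^-8)(57.6)/(3.630e-06) = 0.4253 Ω
Seg 2: A = π(4.12/2 mm)² = π(2.0600e-03 m)² = 1.333e-05 m²
R_2 = (1.63×10^-8)(8.98)/(1.333e-05) = 0.01098 Ω
Seg 3: A = π(d/2)² = π(1.5850e-03 m)² = 7.892e-06 m²
R_3 = (1.63×10^-8)(40.9)/(7.892e-06) = 0.08447 Ω
R_total = R_1 + R_2 + R_3 = 0.521 Ω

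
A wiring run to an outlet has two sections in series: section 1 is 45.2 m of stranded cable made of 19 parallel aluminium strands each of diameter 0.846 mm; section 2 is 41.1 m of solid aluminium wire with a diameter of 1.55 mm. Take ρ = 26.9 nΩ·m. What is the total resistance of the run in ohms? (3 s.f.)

0.700 Ω

ρ = 26.9 nΩ·m = 2.69×10^-8 Ω·m
Section 1: A_strand = π(4.2300e-04)² = 5.621e-07 m²; R₁ = ρL/(N·A_s) = (2.69×10^-8)(45.2)/(19×5.621e-07) = 0.1138 Ω
Section 2: A = π(d/2)² = π(7.7500e-04 m)² = 1.887e-06 m²
R₂ = (2.69×10^-8)(41.1)/(1.887e-06) = 0.5859 Ω
R = R₁ + R₂ = 0.700 Ω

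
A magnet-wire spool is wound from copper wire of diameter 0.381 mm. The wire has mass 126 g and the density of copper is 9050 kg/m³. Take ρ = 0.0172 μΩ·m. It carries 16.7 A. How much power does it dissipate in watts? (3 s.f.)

ρ = 0.0172 μΩ·m = 1.72×10^-8 Ω·m
A = π(d/2)² = π(1.9050e-04 m)² = 1.1401e-07 m²
L = m/(density·A) = 0.126/(9050×1.1401e-07) = 122.1 m
R = ρL/A = (1.72×10^-8)(122.1)/(1.1401e-07) = 18.42 Ω
P = I²R = (16.7)² × 18.42 = 5140 W

5140 W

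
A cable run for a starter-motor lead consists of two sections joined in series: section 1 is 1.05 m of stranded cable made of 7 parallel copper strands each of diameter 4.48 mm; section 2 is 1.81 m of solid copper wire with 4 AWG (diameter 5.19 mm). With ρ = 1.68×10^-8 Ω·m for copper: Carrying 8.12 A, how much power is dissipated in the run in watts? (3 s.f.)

Section 1: A_strand = π(2.2400e-03)² = 1.576e-05 m²; R₁ = ρL/(N·A_s) = (1.68×10^-8)(1.05)/(7×1.576e-05) = 1.599×10^-4 Ω
Section 2: A = π(5.19/2 mm)² = π(2.5950e-03 m)² = 2.116e-05 m²
R₂ = (1.68×10^-8)(1.81)/(2.116e-05) = 0.001437 Ω
R = R₁ + R₂ = 0.001597 Ω
P = I²R = (8.12)² × 0.001597 = 0.105 W

0.105 W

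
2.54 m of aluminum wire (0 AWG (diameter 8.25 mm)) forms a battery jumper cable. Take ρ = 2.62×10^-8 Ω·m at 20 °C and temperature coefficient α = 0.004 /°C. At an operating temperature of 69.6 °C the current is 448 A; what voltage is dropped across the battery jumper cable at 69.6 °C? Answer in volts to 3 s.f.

0.668 V

A = π(8.25/2 mm)² = π(4.1250e-03 m)² = 5.346e-05 m²
R₍20₎ = ρL/A = (2.62×10^-8)(2.54)/(5.346e-05) = 0.001245 Ω
R₍69.6₎ = R₍20₎(1 + αΔT) = 0.001245 × (1 + 0.004×49.6) = 0.001492 Ω
V = IR = 448 × 0.001492 = 0.668 V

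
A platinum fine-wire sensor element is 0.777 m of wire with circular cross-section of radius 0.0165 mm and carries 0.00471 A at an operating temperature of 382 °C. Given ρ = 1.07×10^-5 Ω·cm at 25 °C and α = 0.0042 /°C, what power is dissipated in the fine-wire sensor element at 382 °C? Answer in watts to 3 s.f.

0.00539 W

ρ = 1.07×10^-5 Ω·cm = 1.07×10^-7 Ω·m
A = πr² = π(1.6500e-05 m)² = 8.553e-10 m²
R₍25₎ = ρL/A = (1.07×10^-7)(0.777)/(8.553e-10) = 97.2 Ω
R₍382₎ = R₍25₎(1 + αΔT) = 97.2 × (1 + 0.0042×357) = 243 Ω
P = I²R = (0.00471)² × 243 = 0.00539 W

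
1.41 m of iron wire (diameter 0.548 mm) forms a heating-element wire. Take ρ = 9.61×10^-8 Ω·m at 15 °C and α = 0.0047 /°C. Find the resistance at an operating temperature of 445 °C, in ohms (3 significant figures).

1.74 Ω

A = π(d/2)² = π(2.7400e-04 m)² = 2.359e-07 m²
R₍15°C₎ = ρL/A = (9.61×10^-8)(1.41)/(2.359e-07) = 0.5745 Ω
R = R₀(1 + αΔT) = 0.5745(1 + 0.0047×430) = 1.74 Ω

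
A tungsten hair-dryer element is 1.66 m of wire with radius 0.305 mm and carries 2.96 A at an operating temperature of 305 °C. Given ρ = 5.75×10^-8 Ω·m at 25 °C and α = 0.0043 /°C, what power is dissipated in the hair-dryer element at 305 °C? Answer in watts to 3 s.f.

A = πr² = π(3.0500e-04 m)² = 2.922e-07 m²
R₍25₎ = ρL/A = (5.75×10^-8)(1.66)/(2.922e-07) = 0.3266 Ω
R₍305₎ = R₍25₎(1 + αΔT) = 0.3266 × (1 + 0.0043×280) = 0.7198 Ω
P = I²R = (2.96)² × 0.7198 = 6.31 W

6.31 W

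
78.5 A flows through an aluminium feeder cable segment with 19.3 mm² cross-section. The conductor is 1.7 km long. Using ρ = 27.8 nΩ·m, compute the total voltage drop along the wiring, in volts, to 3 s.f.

ρ = 27.8 nΩ·m = 2.78×10^-8 Ω·m
A = 19.3 mm² = 1.930e-05 m²
R = ρL/A = (2.78×10^-8)(1700)/(1.930e-05) = 2.449 Ω
V = IR = 78.5 × 2.449 = 192 V

192 V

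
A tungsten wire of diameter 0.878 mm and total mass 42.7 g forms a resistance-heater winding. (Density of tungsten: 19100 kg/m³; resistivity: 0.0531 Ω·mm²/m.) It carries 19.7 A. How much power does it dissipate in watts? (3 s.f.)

ρ = 0.0531 Ω·mm²/m = 5.31×10^-8 Ω·m
A = π(d/2)² = π(4.3900e-04 m)² = 6.0545e-07 m²
L = m/(density·A) = 0.0427/(19100×6.0545e-07) = 3.692 m
R = ρL/A = (5.31×10^-8)(3.692)/(6.0545e-07) = 0.3238 Ω
P = I²R = (19.7)² × 0.3238 = 126 W

126 W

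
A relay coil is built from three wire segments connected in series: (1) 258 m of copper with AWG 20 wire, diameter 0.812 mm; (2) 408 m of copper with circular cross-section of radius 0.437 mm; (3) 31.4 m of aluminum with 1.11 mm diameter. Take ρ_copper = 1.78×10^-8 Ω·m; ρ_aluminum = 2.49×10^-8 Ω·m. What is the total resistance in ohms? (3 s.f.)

21.8 Ω

Seg 1: A = π(0.812/2 mm)² = π(4.0600e-04 m)² = 5.178e-07 m²
R_1 = (1.78×10^-8)(258)/(5.178e-07) = 8.868 Ω
Seg 2: A = πr² = π(4.3700e-04 m)² = 5.999e-07 m²
R_2 = (1.78×10^-8)(408)/(5.999e-07) = 12.11 Ω
Seg 3: A = π(d/2)² = π(5.5500e-04 m)² = 9.677e-07 m²
R_3 = (2.49×10^-8)(31.4)/(9.677e-07) = 0.808 Ω
R_total = R_1 + R_2 + R_3 = 21.8 Ω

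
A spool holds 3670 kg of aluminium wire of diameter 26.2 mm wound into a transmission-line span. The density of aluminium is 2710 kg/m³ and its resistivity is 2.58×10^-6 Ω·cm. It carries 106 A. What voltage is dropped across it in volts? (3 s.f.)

12.7 V

ρ = 2.58×10^-6 Ω·cm = 2.58×10^-8 Ω·m
A = π(d/2)² = π(1.3100e-02 m)² = 5.3913e-04 m²
L = m/(density·A) = 3670/(2710×5.3913e-04) = 2512 m
R = ρL/A = (2.58×10^-8)(2512)/(5.3913e-04) = 0.1202 Ω
V = IR = 106 × 0.1202 = 12.7 V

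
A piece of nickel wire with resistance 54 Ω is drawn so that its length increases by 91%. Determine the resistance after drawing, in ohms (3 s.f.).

197 Ω

k = 1 + 91/100 = 1.91; volume constant ⇒ A' = A/k, so R' = k²R.
R' = 3.648 × 54 = 197 Ω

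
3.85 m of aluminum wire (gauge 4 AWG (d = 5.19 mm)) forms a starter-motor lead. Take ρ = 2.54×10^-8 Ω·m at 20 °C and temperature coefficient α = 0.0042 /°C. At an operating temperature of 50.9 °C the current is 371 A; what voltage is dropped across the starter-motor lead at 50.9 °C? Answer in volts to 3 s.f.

1.94 V

A = π(5.19/2 mm)² = π(2.5950e-03 m)² = 2.116e-05 m²
R₍20₎ = ρL/A = (2.54×10^-8)(3.85)/(2.116e-05) = 0.004622 Ω
R₍50.9₎ = R₍20₎(1 + αΔT) = 0.004622 × (1 + 0.0042×30.9) = 0.005222 Ω
V = IR = 371 × 0.005222 = 1.94 V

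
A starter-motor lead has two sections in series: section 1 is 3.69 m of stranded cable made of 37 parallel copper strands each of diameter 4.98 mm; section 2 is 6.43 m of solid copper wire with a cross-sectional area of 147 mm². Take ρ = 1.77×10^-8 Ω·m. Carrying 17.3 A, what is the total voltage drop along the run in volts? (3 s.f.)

0.0150 V

Section 1: A_strand = π(2.4900e-03)² = 1.948e-05 m²; R₁ = ρL/(N·A_s) = (1.77×10^-8)(3.69)/(37×1.948e-05) = 9.063×10^-5 Ω
Section 2: A = 147 mm² = 1.470e-04 m²
R₂ = (1.77×10^-8)(6.43)/(1.470e-04) = 7.742×10^-4 Ω
R = R₁ + R₂ = 8.648×10^-4 Ω
V = IR = 17.3 × 8.648×10^-4 = 0.0150 V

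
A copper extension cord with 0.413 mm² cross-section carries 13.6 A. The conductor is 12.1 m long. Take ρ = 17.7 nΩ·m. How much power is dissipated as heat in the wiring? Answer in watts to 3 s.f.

ρ = 17.7 nΩ·m = 1.77×10^-8 Ω·m
A = 0.413 mm² = 4.130e-07 m²
R = ρL/A = (1.77×10^-8)(12.1)/(4.130e-07) = 0.5186 Ω
P = I²R = (13.6)² × 0.5186 = 95.9 W

95.9 W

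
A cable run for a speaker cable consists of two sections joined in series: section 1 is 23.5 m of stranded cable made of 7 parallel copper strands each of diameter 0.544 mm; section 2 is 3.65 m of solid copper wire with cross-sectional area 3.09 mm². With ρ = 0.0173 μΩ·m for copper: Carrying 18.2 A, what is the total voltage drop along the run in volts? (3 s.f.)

4.92 V

ρ = 0.0173 μΩ·m = 1.73×10^-8 Ω·m
Section 1: A_strand = π(2.7200e-04)² = 2.324e-07 m²; R₁ = ρL/(N·A_s) = (1.73×10^-8)(23.5)/(7×2.324e-07) = 0.2499 Ω
Section 2: A = 3.09 mm² = 3.090e-06 m²
R₂ = (1.73×10^-8)(3.65)/(3.090e-06) = 0.02044 Ω
R = R₁ + R₂ = 0.2703 Ω
V = IR = 18.2 × 0.2703 = 4.92 V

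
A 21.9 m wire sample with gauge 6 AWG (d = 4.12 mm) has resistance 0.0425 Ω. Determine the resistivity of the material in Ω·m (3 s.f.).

A = π(4.12/2 mm)² = π(2.0600e-03 m)² = 1.333e-05 m²
ρ = RA/L = (0.0425)(1.333e-05)/(21.9) = 2.59×10^-8 Ω·m

2.59×10^-8 Ω·m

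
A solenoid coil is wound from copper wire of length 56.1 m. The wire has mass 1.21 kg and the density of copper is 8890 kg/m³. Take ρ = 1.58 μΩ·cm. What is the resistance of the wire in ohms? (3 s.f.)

ρ = 1.58 μΩ·cm = 1.58×10^-8 Ω·m
A = m/(density·L) = 1.21/(8890×56.1) = 2.4262e-06 m²
R = ρL/A = (1.58×10^-8)(56.1)/(2.4262e-06) = 0.365 Ω

0.365 Ω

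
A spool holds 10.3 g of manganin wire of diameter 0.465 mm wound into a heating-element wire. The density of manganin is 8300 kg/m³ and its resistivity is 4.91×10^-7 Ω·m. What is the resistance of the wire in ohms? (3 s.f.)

A = π(d/2)² = π(2.3250e-04 m)² = 1.6982e-07 m²
L = m/(density·A) = 0.0103/(8300×1.6982e-07) = 7.307 m
R = ρL/A = (4.91×10^-7)(7.307)/(1.6982e-07) = 21.1 Ω

21.1 Ω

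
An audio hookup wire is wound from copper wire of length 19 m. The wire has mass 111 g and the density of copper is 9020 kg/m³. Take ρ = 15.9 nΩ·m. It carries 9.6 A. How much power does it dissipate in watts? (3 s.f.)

ρ = 15.9 nΩ·m = 1.59×10^-8 Ω·m
A = m/(density·L) = 0.111/(9020×19) = 6.4768e-07 m²
R = ρL/A = (1.59×10^-8)(19)/(6.4768e-07) = 0.4664 Ω
P = I²R = (9.6)² × 0.4664 = 43.0 W

43.0 W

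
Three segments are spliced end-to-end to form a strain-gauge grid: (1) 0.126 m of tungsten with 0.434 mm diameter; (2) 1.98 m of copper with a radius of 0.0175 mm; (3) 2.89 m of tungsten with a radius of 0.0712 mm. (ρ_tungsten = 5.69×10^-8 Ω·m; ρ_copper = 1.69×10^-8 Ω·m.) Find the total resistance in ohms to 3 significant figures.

45.2 Ω

Seg 1: A = π(d/2)² = π(2.1700e-04 m)² = 1.479e-07 m²
R_1 = (5.69×10^-8)(0.126)/(1.479e-07) = 0.04846 Ω
Seg 2: A = πr² = π(1.7500e-05 m)² = 9.621e-10 m²
R_2 = (1.69×10^-8)(1.98)/(9.621e-10) = 34.78 Ω
Seg 3: A = πr² = π(7.1200e-05 m)² = 1.593e-08 m²
R_3 = (5.69×10^-8)(2.89)/(1.593e-08) = 10.33 Ω
R_total = R_1 + R_2 + R_3 = 45.2 Ω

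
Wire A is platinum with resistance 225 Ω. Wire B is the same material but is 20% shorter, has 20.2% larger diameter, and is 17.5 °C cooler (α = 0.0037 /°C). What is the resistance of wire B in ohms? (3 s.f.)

R ∝ ρL/d² with ρ ∝ (1+αΔT), so R_B/R_A = (1 − 20/100) × (1 + 20.2/100)⁻² × (1 − 0.0037×17.5)
= 0.8 × 0.6921 × 0.9353 = 0.5179
R_B = 0.5179 × 225 = 117 Ω

117 Ω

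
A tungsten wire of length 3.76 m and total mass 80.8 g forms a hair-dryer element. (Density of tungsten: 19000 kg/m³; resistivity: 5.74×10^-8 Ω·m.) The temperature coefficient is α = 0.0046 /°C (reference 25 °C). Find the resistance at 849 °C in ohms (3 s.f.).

0.914 Ω

A = m/(density·L) = 0.0808/(19000×3.76) = 1.1310e-06 m²
R = ρL/A = (5.74×10^-8)(3.76)/(1.1310e-06) = 0.1908 Ω
R(849 °C) = 0.1908 × (1 + 0.0046×824) = 0.914 Ω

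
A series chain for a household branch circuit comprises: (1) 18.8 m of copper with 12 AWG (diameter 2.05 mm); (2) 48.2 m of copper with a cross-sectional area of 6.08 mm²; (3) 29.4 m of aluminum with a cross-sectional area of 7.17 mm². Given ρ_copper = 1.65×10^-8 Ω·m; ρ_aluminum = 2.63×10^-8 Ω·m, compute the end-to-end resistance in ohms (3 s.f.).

0.333 Ω

Seg 1: A = π(2.05/2 mm)² = π(1.0250e-03 m)² = 3.301e-06 m²
R_1 = (1.65×10^-8)(18.8)/(3.301e-06) = 0.09398 Ω
Seg 2: A = 6.08 mm² = 6.080e-06 m²
R_2 = (1.65×10^-8)(48.2)/(6.080e-06) = 0.1308 Ω
Seg 3: A = 7.17 mm² = 7.170e-06 m²
R_3 = (2.63×10^-8)(29.4)/(7.170e-06) = 0.1078 Ω
R_total = R_1 + R_2 + R_3 = 0.333 Ω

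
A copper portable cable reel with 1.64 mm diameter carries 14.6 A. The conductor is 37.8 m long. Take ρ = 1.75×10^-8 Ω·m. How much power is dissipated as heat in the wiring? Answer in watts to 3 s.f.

A = π(d/2)² = π(8.2000e-04 m)² = 2.112e-06 m²
R = ρL/A = (1.75×10^-8)(37.8)/(2.112e-06) = 0.3131 Ω
P = I²R = (14.6)² × 0.3131 = 66.8 W

66.8 W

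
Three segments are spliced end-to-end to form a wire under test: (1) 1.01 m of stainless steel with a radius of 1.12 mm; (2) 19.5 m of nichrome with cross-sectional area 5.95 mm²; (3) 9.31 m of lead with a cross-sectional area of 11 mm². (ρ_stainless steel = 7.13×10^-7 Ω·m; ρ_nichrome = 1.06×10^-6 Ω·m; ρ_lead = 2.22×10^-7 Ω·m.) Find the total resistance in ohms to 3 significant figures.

3.84 Ω

Seg 1: A = πr² = π(1.1200e-03 m)² = 3.941e-06 m²
R_1 = (7.13×10^-7)(1.01)/(3.941e-06) = 0.1827 Ω
Seg 2: A = 5.95 mm² = 5.950e-06 m²
R_2 = (1.06×10^-6)(19.5)/(5.950e-06) = 3.474 Ω
Seg 3: A = 11 mm² = 1.100e-05 m²
R_3 = (2.22×10^-7)(9.31)/(1.100e-05) = 0.1879 Ω
R_total = R_1 + R_2 + R_3 = 3.84 Ω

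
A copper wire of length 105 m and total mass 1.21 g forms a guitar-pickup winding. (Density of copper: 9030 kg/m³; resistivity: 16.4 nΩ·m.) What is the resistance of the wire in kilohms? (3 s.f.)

1.35 kΩ

ρ = 16.4 nΩ·m = 1.64×10^-8 Ω·m
A = m/(density·L) = 0.00121/(9030×105) = 1.2762e-09 m²
R = ρL/A = (1.64×10^-8)(105)/(1.2762e-09) = 1.35 kΩ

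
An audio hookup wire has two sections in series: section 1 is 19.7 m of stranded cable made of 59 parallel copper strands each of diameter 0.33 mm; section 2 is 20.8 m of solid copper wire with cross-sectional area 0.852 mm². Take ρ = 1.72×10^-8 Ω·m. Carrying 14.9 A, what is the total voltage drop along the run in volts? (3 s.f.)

7.26 V

Section 1: A_strand = π(1.6500e-04)² = 8.553e-08 m²; R₁ = ρL/(N·A_s) = (1.72×10^-8)(19.7)/(59×8.553e-08) = 0.06715 Ω
Section 2: A = 0.852 mm² = 8.520e-07 m²
R₂ = (1.72×10^-8)(20.8)/(8.520e-07) = 0.4199 Ω
R = R₁ + R₂ = 0.4871 Ω
V = IR = 14.9 × 0.4871 = 7.26 V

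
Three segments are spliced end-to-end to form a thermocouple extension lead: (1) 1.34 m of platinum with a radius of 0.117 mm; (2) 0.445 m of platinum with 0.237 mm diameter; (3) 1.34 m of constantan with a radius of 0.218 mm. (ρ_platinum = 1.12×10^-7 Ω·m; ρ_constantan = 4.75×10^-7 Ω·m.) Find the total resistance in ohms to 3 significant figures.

Seg 1: A = πr² = π(1.1700e-04 m)² = 4.301e-08 m²
R_1 = (1.12×10^-7)(1.34)/(4.301e-08) = 3.49 Ω
Seg 2: A = π(d/2)² = π(1.1850e-04 m)² = 4.412e-08 m²
R_2 = (1.12×10^-7)(0.445)/(4.412e-08) = 1.13 Ω
Seg 3: A = πr² = π(2.1800e-04 m)² = 1.493e-07 m²
R_3 = (4.75×10^-7)(1.34)/(1.493e-07) = 4.263 Ω
R_total = R_1 + R_2 + R_3 = 8.88 Ω

8.88 Ω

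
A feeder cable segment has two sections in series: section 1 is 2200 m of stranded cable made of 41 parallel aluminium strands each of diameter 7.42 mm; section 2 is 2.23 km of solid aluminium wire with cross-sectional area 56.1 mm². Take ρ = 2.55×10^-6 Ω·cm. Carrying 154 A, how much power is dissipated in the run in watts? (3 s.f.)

ρ = 2.55×10^-6 Ω·cm = 2.55×10^-8 Ω·m
Section 1: A_strand = π(3.7100e-03)² = 4.324e-05 m²; R₁ = ρL/(N·A_s) = (2.55×10^-8)(2200)/(41×4.324e-05) = 0.03164 Ω
Section 2: A = 56.1 mm² = 5.610e-05 m²
R₂ = (2.55×10^-8)(2230)/(5.610e-05) = 1.014 Ω
R = R₁ + R₂ = 1.045 Ω
P = I²R = (154)² × 1.045 = 24800 W

24800 W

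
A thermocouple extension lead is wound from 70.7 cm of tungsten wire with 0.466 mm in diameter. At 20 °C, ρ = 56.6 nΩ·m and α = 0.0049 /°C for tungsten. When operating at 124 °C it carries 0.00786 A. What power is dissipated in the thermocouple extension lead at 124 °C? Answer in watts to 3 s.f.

ρ = 56.6 nΩ·m = 5.66×10^-8 Ω·m
A = π(d/2)² = π(2.3300e-04 m)² = 1.706e-07 m²
R₍20₎ = ρL/A = (5.66×10^-8)(0.707)/(1.706e-07) = 0.2346 Ω
R₍124₎ = R₍20₎(1 + αΔT) = 0.2346 × (1 + 0.0049×104) = 0.3542 Ω
P = I²R = (0.00786)² × 0.3542 = 2.19×10^-5 W

2.19×10^-5 W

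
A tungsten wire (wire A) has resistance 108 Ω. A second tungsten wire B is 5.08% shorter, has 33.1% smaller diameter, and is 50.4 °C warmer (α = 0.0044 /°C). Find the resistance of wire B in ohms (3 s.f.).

R ∝ ρL/d² with ρ ∝ (1+αΔT), so R_B/R_A = (1 − 5.08/100) × (1 − 33.1/100)⁻² × (1 + 0.0044×50.4)
= 0.9492 × 2.234 × 1.222 = 2.591
R_B = 2.591 × 108 = 280 Ω

280 Ω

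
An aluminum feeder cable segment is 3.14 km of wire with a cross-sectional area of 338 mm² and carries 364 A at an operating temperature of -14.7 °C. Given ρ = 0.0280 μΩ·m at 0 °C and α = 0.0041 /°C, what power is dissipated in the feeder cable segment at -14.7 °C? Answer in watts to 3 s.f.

ρ = 0.0280 μΩ·m = 2.80×10^-8 Ω·m
A = 338 mm² = 3.380e-04 m²
R₍0₎ = ρL/A = (2.80×10^-8)(3140)/(3.380e-04) = 0.2601 Ω
R₍-14.7₎ = R₍0₎(1 + αΔT) = 0.2601 × (1 + 0.0041×-14.7) = 0.2444 Ω
P = I²R = (364)² × 0.2444 = 32400 W

32400 W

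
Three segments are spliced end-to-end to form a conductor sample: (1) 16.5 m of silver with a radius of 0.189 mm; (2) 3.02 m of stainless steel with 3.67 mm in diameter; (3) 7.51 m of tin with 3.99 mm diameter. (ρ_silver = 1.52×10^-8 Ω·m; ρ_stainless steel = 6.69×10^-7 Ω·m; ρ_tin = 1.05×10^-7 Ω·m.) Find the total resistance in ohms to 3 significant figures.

2.49 Ω

Seg 1: A = πr² = π(1.8900e-04 m)² = 1.122e-07 m²
R_1 = (1.52×10^-8)(16.5)/(1.122e-07) = 2.235 Ω
Seg 2: A = π(d/2)² = π(1.8350e-03 m)² = 1.058e-05 m²
R_2 = (6.69×10^-7)(3.02)/(1.058e-05) = 0.191 Ω
Seg 3: A = π(d/2)² = π(1.9950e-03 m)² = 1.250e-05 m²
R_3 = (1.05×10^-7)(7.51)/(1.250e-05) = 0.06307 Ω
R_total = R_1 + R_2 + R_3 = 2.49 Ω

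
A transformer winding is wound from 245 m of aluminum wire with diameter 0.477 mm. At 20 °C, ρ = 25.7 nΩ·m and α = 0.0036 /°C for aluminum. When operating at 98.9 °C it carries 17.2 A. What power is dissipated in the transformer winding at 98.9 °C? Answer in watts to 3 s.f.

ρ = 25.7 nΩ·m = 2.57×10^-8 Ω·m
A = π(d/2)² = π(2.3850e-04 m)² = 1.787e-07 m²
R₍20₎ = ρL/A = (2.57×10^-8)(245)/(1.787e-07) = 35.23 Ω
R₍98.9₎ = R₍20₎(1 + αΔT) = 35.23 × (1 + 0.0036×78.9) = 45.24 Ω
P = I²R = (17.2)² × 45.24 = 13400 W

13400 W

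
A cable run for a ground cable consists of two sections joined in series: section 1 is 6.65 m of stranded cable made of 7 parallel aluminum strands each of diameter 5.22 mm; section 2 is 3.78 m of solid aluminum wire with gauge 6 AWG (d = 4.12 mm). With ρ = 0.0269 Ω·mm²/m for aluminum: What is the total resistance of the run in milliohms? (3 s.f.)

ρ = 0.0269 Ω·mm²/m = 2.69×10^-8 Ω·m
Section 1: A_strand = π(2.6100e-03)² = 2.140e-05 m²; R₁ = ρL/(N·A_s) = (2.69×10^-8)(6.65)/(7×2.140e-05) = 0.001194 Ω
Section 2: A = π(4.12/2 mm)² = π(2.0600e-03 m)² = 1.333e-05 m²
R₂ = (2.69×10^-8)(3.78)/(1.333e-05) = 0.007627 Ω
R = R₁ + R₂ = 8.82 mΩ

8.82 mΩ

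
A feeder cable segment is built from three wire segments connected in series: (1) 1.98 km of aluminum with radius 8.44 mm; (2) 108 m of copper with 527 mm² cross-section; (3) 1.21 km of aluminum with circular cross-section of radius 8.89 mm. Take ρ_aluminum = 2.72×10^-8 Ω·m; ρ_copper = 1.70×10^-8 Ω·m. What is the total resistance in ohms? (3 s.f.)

0.377 Ω

Seg 1: A = πr² = π(8.4400e-03 m)² = 2.238e-04 m²
R_1 = (2.72×10^-8)(1980)/(2.238e-04) = 0.2407 Ω
Seg 2: A = 527 mm² = 5.270e-04 m²
R_2 = (1.70×10^-8)(108)/(5.270e-04) = 0.003484 Ω
Seg 3: A = πr² = π(8.8900e-03 m)² = 2.483e-04 m²
R_3 = (2.72×10^-8)(1210)/(2.483e-04) = 0.1326 Ω
R_total = R_1 + R_2 + R_3 = 0.377 Ω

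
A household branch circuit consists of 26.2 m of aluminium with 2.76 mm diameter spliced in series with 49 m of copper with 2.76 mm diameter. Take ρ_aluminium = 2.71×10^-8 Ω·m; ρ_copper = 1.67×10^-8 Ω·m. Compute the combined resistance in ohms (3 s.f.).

Segment 1: A = π(d/2)² = π(1.3800e-03 m)² = 5.983e-06 m²
R₁ = ρL/A = (2.71×10^-8)(26.2)/(5.983e-06) = 0.1187 Ω
R₂ = (1.67×10^-8)(49)/(5.983e-06) = 0.1368 Ω
R = R₁ + R₂ = 0.255 Ω

0.255 Ω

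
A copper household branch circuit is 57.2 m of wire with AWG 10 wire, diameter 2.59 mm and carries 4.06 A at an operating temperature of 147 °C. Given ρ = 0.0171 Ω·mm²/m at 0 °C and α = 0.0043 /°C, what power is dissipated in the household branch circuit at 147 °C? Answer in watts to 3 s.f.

ρ = 0.0171 Ω·mm²/m = 1.71×10^-8 Ω·m
A = π(2.59/2 mm)² = π(1.2950e-03 m)² = 5.269e-06 m²
R₍0₎ = ρL/A = (1.71×10^-8)(57.2)/(5.269e-06) = 0.1857 Ω
R₍147₎ = R₍0₎(1 + αΔT) = 0.1857 × (1 + 0.0043×147) = 0.303 Ω
P = I²R = (4.06)² × 0.303 = 4.99 W

4.99 W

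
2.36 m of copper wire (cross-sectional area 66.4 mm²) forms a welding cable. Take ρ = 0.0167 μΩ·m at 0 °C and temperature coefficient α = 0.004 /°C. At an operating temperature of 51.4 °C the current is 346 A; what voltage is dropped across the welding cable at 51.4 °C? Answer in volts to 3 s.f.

ρ = 0.0167 μΩ·m = 1.67×10^-8 Ω·m
A = 66.4 mm² = 6.640e-05 m²
R₍0₎ = ρL/A = (1.67×10^-8)(2.36)/(6.640e-05) = 5.936×10^-4 Ω
R₍51.4₎ = R₍0₎(1 + αΔT) = 5.936×10^-4 × (1 + 0.004×51.4) = 7.156×10^-4 Ω
V = IR = 346 × 7.156×10^-4 = 0.248 V

0.248 V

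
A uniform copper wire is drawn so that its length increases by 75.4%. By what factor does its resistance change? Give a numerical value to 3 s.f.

3.08

k = 1 + 75.4/100 = 1.754; volume constant ⇒ A' = A/k, so R' = k²R.
Factor = 3.08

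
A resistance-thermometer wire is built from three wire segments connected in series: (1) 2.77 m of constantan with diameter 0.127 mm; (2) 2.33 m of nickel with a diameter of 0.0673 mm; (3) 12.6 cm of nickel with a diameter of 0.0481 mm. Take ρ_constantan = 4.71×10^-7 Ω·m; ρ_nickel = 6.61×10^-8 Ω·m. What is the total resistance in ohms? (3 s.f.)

151 Ω

Seg 1: A = π(d/2)² = π(6.3500e-05 m)² = 1.267e-08 m²
R_1 = (4.71×10^-7)(2.77)/(1.267e-08) = 103 Ω
Seg 2: A = π(d/2)² = π(3.3650e-05 m)² = 3.557e-09 m²
R_2 = (6.61×10^-8)(2.33)/(3.557e-09) = 43.29 Ω
Seg 3: A = π(d/2)² = π(2.4050e-05 m)² = 1.817e-09 m²
R_3 = (6.61×10^-8)(0.126)/(1.817e-09) = 4.583 Ω
R_total = R_1 + R_2 + R_3 = 151 Ω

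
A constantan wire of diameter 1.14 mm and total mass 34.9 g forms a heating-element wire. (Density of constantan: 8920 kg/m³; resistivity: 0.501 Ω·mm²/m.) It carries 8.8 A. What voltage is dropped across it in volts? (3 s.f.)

ρ = 0.501 Ω·mm²/m = 5.01×10^-7 Ω·m
A = π(d/2)² = π(5.7000e-04 m)² = 1.0207e-06 m²
L = m/(density·A) = 0.0349/(8920×1.0207e-06) = 3.833 m
R = ρL/A = (5.01×10^-7)(3.833)/(1.0207e-06) = 1.881 Ω
V = IR = 8.8 × 1.881 = 16.6 V

16.6 V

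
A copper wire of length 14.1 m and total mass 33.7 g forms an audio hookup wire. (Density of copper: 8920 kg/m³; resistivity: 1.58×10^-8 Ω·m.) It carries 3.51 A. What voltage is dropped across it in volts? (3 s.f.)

A = m/(density·L) = 0.0337/(8920×14.1) = 2.6795e-07 m²
R = ρL/A = (1.58×10^-8)(14.1)/(2.6795e-07) = 0.8314 Ω
V = IR = 3.51 × 0.8314 = 2.92 V

2.92 V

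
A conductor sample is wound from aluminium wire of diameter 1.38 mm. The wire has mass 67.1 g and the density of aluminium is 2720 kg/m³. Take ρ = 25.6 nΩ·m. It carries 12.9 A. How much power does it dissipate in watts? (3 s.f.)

ρ = 25.6 nΩ·m = 2.56×10^-8 Ω·m
A = π(d/2)² = π(6.9000e-04 m)² = 1.4957e-06 m²
L = m/(density·A) = 0.0671/(2720×1.4957e-06) = 16.49 m
R = ρL/A = (2.56×10^-8)(16.49)/(1.4957e-06) = 0.2823 Ω
P = I²R = (12.9)² × 0.2823 = 47.0 W

47.0 W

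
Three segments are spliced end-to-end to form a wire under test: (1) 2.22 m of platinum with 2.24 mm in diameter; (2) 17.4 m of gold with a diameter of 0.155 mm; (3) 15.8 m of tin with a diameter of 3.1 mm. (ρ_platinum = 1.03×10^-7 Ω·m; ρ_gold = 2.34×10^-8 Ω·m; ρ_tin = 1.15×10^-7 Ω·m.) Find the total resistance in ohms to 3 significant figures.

21.9 Ω

Seg 1: A = π(d/2)² = π(1.1200e-03 m)² = 3.941e-06 m²
R_1 = (1.03×10^-7)(2.22)/(3.941e-06) = 0.05802 Ω
Seg 2: A = π(d/2)² = π(7.7500e-05 m)² = 1.887e-08 m²
R_2 = (2.34×10^-8)(17.4)/(1.887e-08) = 21.58 Ω
Seg 3: A = π(d/2)² = π(1.5500e-03 m)² = 7.548e-06 m²
R_3 = (1.15×10^-7)(15.8)/(7.548e-06) = 0.2407 Ω
R_total = R_1 + R_2 + R_3 = 21.9 Ω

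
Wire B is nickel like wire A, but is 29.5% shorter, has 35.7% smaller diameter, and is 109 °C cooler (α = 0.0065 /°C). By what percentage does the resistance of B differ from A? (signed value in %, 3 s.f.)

R ∝ ρL/d² with ρ ∝ (1+αΔT), so R_B/R_A = (1 − 29.5/100) × (1 − 35.7/100)⁻² × (1 − 0.0065×109)
= 0.705 × 2.419 × 0.2915 = 0.4971
(R_B − R_A)/R_A = 0.4971 − 1 = -50.3%

-50.3%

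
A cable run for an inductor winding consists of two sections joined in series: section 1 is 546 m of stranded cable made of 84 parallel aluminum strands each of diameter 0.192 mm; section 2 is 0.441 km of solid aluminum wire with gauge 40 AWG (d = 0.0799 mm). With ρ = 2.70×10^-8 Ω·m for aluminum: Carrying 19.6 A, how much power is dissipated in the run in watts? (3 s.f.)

9.15×10^5 W

Section 1: A_strand = π(9.6000e-05)² = 2.895e-08 m²; R₁ = ρL/(N·A_s) = (2.70×10^-8)(546)/(84×2.895e-08) = 6.062 Ω
Section 2: A = π(0.0799/2 mm)² = π(3.9950e-05 m)² = 5.014e-09 m²
R₂ = (2.70×10^-8)(441)/(5.014e-09) = 2375 Ω
R = R₁ + R₂ = 2381 Ω
P = I²R = (19.6)² × 2381 = 9.15×10^5 W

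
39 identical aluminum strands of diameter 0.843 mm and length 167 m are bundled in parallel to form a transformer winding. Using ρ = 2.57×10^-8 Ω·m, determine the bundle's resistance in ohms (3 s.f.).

0.197 Ω

A_strand = π(4.2150e-04 m)² = 5.581e-07 m²
R_strand = ρL/A = (2.57×10^-8)(167)/(5.581e-07) = 7.69 Ω
R_total = R_strand/N = 7.69/39 = 0.197 Ω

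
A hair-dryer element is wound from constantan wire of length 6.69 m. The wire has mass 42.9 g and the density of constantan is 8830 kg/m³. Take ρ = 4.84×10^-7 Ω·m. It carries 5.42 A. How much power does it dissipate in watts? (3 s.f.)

A = m/(density·L) = 0.0429/(8830×6.69) = 7.2622e-07 m²
R = ρL/A = (4.84×10^-7)(6.69)/(7.2622e-07) = 4.459 Ω
P = I²R = (5.42)² × 4.459 = 131 W

131 W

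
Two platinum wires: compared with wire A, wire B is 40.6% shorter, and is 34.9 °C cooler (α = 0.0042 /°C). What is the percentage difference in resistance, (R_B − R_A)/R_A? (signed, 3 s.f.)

-49.3%

R ∝ ρL/d² with ρ ∝ (1+αΔT), so R_B/R_A = (1 − 40.6/100) × (1 − 0.0042×34.9)
= 0.594 × 0.8534 = 0.5069
(R_B − R_A)/R_A = 0.5069 − 1 = -49.3%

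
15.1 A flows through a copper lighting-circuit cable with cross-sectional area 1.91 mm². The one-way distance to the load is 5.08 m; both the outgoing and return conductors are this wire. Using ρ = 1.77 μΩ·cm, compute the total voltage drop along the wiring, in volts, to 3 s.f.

1.42 V

ρ = 1.77 μΩ·cm = 1.77×10^-8 Ω·m
A = 1.91 mm² = 1.910e-06 m²
Total conductor length (both ways) L = 2 × 5.08 = 10.16 m
R = ρL/A = (1.77×10^-8)(10.16)/(1.910e-06) = 0.09415 Ω
V = IR = 15.1 × 0.09415 = 1.42 V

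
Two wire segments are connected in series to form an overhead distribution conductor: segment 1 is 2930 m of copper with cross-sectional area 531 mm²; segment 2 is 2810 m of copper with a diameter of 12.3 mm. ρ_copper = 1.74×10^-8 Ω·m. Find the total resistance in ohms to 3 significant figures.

0.507 Ω

Segment 1: A = 531 mm² = 5.310e-04 m²
R₁ = ρL/A = (1.74×10^-8)(2930)/(5.310e-04) = 0.09601 Ω
Segment 2: A = π(d/2)² = π(6.1500e-03 m)² = 1.188e-04 m²
R₂ = (1.74×10^-8)(2810)/(1.188e-04) = 0.4115 Ω
R = R₁ + R₂ = 0.507 Ω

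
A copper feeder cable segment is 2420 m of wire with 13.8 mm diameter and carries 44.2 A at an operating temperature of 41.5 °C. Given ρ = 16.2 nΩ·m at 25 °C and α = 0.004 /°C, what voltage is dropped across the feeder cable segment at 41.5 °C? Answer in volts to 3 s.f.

12.3 V

ρ = 16.2 nΩ·m = 1.62×10^-8 Ω·m
A = π(d/2)² = π(6.9000e-03 m)² = 1.496e-04 m²
R₍25₎ = ρL/A = (1.62×10^-8)(2420)/(1.496e-04) = 0.2621 Ω
R₍41.5₎ = R₍25₎(1 + αΔT) = 0.2621 × (1 + 0.004×16.5) = 0.2794 Ω
V = IR = 44.2 × 0.2794 = 12.3 V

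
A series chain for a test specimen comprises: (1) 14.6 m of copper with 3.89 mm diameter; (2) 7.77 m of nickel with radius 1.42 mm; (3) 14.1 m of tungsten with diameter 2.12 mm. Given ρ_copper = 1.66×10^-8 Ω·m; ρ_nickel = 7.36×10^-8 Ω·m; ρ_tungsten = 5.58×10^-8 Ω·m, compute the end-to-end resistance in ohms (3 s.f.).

Seg 1: A = π(d/2)² = π(1.9450e-03 m)² = 1.188e-05 m²
R_1 = (1.66×10^-8)(14.6)/(1.188e-05) = 0.02039 Ω
Seg 2: A = πr² = π(1.4200e-03 m)² = 6.335e-06 m²
R_2 = (7.36×10^-8)(7.77)/(6.335e-06) = 0.09028 Ω
Seg 3: A = π(d/2)² = π(1.0600e-03 m)² = 3.530e-06 m²
R_3 = (5.58×10^-8)(14.1)/(3.530e-06) = 0.2229 Ω
R_total = R_1 + R_2 + R_3 = 0.334 Ω

0.334 Ω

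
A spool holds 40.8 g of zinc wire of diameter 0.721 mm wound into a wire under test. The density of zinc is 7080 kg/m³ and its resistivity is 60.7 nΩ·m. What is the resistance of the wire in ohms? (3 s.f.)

2.10 Ω

ρ = 60.7 nΩ·m = 6.07×10^-8 Ω·m
A = π(d/2)² = π(3.6050e-04 m)² = 4.0828e-07 m²
L = m/(density·A) = 0.0408/(7080×4.0828e-07) = 14.11 m
R = ρL/A = (6.07×10^-8)(14.11)/(4.0828e-07) = 2.10 Ω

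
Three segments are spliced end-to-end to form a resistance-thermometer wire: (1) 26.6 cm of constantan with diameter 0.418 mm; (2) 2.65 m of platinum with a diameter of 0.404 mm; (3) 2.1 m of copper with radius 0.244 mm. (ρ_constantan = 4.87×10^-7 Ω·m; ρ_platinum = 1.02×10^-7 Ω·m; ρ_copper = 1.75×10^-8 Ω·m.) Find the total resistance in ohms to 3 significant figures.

Seg 1: A = π(d/2)² = π(2.0900e-04 m)² = 1.372e-07 m²
R_1 = (4.87×10^-7)(0.266)/(1.372e-07) = 0.944 Ω
Seg 2: A = π(d/2)² = π(2.0200e-04 m)² = 1.282e-07 m²
R_2 = (1.02×10^-7)(2.65)/(1.282e-07) = 2.109 Ω
Seg 3: A = πr² = π(2.4400e-04 m)² = 1.870e-07 m²
R_3 = (1.75×10^-8)(2.1)/(1.870e-07) = 0.1965 Ω
R_total = R_1 + R_2 + R_3 = 3.25 Ω

3.25 Ω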